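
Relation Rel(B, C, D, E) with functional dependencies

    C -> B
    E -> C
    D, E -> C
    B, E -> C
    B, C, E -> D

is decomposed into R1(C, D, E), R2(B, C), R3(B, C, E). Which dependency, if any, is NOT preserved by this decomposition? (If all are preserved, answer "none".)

C → B lies within R2.
E → C lies within R1.
D, E → C lies within R1.
B, E → C lies within R3.
B, C, E → D: restricted closure across fragments reaches D.
Every dependency is enforceable on the fragments, so the decomposition is dependency-preserving.

none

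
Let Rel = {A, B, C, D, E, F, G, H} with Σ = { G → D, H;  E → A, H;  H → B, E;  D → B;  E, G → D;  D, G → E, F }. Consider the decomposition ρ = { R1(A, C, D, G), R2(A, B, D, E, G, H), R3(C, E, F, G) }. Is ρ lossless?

Yes

Chase test. Columns are A, B, C, D, E, F, G, H; row i has aⱼ where attribute j ∈ Ri, else bᵢⱼ.
Initial tableau (one row per fragment):
  row 1: a1 b12 a3 a4 b15 b16 a7 b18
  row 2: a1 a2 b23 a4 a5 b26 a7 a8
  row 3: b31 b32 a3 b34 a5 a6 a7 b38
Rows 1 and 2 agree on G; apply G→D, H and equate their D, H entries.
Rows 1 and 3 agree on G; apply G→D, H and equate their D, H entries.
Rows 2 and 3 agree on E; apply E→A, H and equate their A, H entries.
Rows 1 and 2 agree on H; apply H→B, E and equate their B, E entries.
Rows 1 and 3 agree on H; apply H→B, E and equate their B, E entries.
Rows 1 and 2 agree on D, G; apply D, G→E, F and equate their E, F entries.
Rows 1 and 3 agree on D, G; apply D, G→E, F and equate their E, F entries.
Row 1 is now all distinguished symbols — the join is lossless.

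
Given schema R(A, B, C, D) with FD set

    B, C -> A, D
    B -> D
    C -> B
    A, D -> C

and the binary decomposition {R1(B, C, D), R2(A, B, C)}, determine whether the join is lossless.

Yes

Common attributes: R1 ∩ R2 = {B, C}.
Closure of {B, C}: B, C → A, D applies, adding A, D. So (B, C)⁺ = {A, B, C, D}.
This closure contains every attribute of R1, so R1 ∩ R2 → R1. The join is lossless.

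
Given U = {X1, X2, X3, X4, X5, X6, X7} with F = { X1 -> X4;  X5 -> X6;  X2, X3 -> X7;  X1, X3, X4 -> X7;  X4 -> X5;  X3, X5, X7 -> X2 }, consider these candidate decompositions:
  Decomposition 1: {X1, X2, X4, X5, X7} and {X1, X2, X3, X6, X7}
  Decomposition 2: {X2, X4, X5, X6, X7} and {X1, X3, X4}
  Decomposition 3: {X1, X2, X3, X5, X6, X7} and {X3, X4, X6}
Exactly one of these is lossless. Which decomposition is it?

Decomposition 1

Decomposition 1: common = {X1, X2, X7}, closure = {X1, X2, X4, X5, X6, X7} → lossless.
Decomposition 2: common = {X4}, closure = {X4, X5, X6} → lossy.
Decomposition 3: common = {X3, X6}, closure = {X3, X6} → lossy.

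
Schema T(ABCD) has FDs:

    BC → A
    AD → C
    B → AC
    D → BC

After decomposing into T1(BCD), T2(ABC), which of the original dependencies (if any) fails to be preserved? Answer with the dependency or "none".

BC → A lies within T2.
AD → C: restricted closure across fragments reaches C.
B → AC lies within T2.
D → BC lies within T1.
Every dependency is enforceable on the fragments, so the decomposition is dependency-preserving.

none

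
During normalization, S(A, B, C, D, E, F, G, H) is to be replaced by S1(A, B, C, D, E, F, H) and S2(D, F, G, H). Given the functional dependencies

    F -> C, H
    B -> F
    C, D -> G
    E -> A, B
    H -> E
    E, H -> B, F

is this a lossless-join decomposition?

Common attributes: S1 ∩ S2 = {D, F, H}.
Closure of {D, F, H}: F → C, H applies, adding C; C, D → G applies, adding G; H → E applies, adding E; E, H → B, F applies, adding B; E → A, B applies, adding A. So (D, F, H)⁺ = {A, B, C, D, E, F, G, H}.
This closure contains every attribute of S1, so S1 ∩ S2 → S1. The join is lossless.

Yes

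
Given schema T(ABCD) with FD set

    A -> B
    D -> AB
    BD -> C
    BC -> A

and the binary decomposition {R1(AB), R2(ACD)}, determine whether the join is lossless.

Common attributes: R1 ∩ R2 = {A}.
Closure of {A}: A → B applies, adding B. So (A)⁺ = {AB}.
This closure contains every attribute of R1, so R1 ∩ R2 → R1. The join is lossless.

Yes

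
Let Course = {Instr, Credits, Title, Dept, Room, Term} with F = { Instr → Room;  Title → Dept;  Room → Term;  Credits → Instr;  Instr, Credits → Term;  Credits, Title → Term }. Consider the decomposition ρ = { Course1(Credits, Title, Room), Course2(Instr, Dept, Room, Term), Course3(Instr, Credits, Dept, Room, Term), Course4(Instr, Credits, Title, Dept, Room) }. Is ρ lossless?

Chase test. Columns are Instr, Credits, Title, Dept, Room, Term; row i has aⱼ where attribute j ∈ Coursei, else bᵢⱼ.
Initial tableau (one row per fragment):
  row 1: b11 a2 a3 b14 a5 b16
  row 2: a1 b22 b23 a4 a5 a6
  row 3: a1 a2 b33 a4 a5 a6
  row 4: a1 a2 a3 a4 a5 b46
Rows 1 and 4 agree on Title; apply Title→Dept and equate their Dept entries.
Rows 1 and 2 agree on Room; apply Room→Term and equate their Term entries.
Rows 1 and 4 agree on Room; apply Room→Term and equate their Term entries.
Rows 1 and 3 agree on Credits; apply Credits→Instr and equate their Instr entries.
Row 1 is now all distinguished symbols — the join is lossless.

Yes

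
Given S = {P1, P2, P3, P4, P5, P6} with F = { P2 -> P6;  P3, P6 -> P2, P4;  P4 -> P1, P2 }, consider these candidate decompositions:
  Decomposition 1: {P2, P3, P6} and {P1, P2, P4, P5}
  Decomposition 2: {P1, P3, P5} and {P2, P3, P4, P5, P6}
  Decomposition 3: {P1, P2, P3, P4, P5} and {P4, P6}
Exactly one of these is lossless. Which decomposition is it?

Decomposition 3

Decomposition 1: common = {P2}, closure = {P2, P6} → lossy.
Decomposition 2: common = {P3, P5}, closure = {P3, P5} → lossy.
Decomposition 3: common = {P4}, closure = {P1, P2, P4, P6} → lossless.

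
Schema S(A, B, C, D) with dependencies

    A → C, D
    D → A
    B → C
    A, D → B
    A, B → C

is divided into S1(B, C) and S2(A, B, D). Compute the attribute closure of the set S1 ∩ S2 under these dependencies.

S1 ∩ S2 = {B}.
B → C applies, adding C
Closure: {B, C}.

B, C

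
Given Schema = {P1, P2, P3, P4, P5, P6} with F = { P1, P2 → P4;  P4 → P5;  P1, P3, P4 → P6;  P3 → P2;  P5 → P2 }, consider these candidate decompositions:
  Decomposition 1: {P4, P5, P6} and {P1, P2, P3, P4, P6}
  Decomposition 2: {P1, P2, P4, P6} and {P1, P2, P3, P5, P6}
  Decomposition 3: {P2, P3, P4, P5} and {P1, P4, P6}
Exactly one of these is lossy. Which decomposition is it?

Decomposition 1: common = {P4, P6}, closure = {P2, P4, P5, P6} → lossless.
Decomposition 2: common = {P1, P2, P6}, closure = {P1, P2, P4, P5, P6} → lossless.
Decomposition 3: common = {P4}, closure = {P2, P4, P5} → lossy.

Decomposition 3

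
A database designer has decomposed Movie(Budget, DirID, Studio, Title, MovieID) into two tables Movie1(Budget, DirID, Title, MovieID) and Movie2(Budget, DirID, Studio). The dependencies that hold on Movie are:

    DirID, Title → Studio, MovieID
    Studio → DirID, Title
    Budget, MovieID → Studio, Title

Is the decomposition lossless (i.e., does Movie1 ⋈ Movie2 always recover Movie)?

Common attributes: Movie1 ∩ Movie2 = {Budget, DirID}.
No dependency enlarges {Budget, DirID}, so (Budget, DirID)⁺ = {Budget, DirID}.
The closure contains neither all of Movie1 = {Budget, DirID, Title, MovieID} nor all of Movie2 = {Budget, DirID, Studio}, so the common attributes are not a superkey of either fragment. The join is lossy.

No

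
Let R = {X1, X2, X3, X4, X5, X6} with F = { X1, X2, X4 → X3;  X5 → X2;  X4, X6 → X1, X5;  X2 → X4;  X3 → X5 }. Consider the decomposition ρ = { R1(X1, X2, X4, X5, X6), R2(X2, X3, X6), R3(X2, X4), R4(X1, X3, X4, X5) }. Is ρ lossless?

Yes

Chase test. Columns are X1, X2, X3, X4, X5, X6; row i has aⱼ where attribute j ∈ Ri, else bᵢⱼ.
Initial tableau (one row per fragment):
  row 1: a1 a2 b13 a4 a5 a6
  row 2: b21 a2 a3 b24 b25 a6
  row 3: b31 a2 b33 a4 b35 b36
  row 4: a1 b42 a3 a4 a5 b46
Rows 1 and 4 agree on X5; apply X5→X2 and equate their X2 entries.
Rows 1 and 2 agree on X2; apply X2→X4 and equate their X4 entries.
Rows 2 and 4 agree on X3; apply X3→X5 and equate their X5 entries.
Rows 1 and 4 agree on X1, X2, X4; apply X1, X2, X4→X3 and equate their X3 entries.
Rows 1 and 2 agree on X4, X6; apply X4, X6→X1, X5 and equate their X1, X5 entries.
Row 1 is now all distinguished symbols — the join is lossless.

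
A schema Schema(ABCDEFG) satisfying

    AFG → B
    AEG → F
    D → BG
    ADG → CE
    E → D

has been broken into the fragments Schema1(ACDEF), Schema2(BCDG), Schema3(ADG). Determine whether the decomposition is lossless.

Yes

Chase test. Columns are ABCDEFG; row i has aⱼ where attribute j ∈ Schemai, else bᵢⱼ.
Initial tableau (one row per fragment):
  row 1: a1 b12 a3 a4 a5 a6 b17
  row 2: b21 a2 a3 a4 b25 b26 a7
  row 3: a1 b32 b33 a4 b35 b36 a7
Rows 1 and 2 agree on D; apply D→BG and equate their BG entries.
Rows 1 and 3 agree on D; apply D→BG and equate their BG entries.
Rows 1 and 3 agree on ADG; apply ADG→CE and equate their CE entries.
Rows 1 and 3 agree on AEG; apply AEG→F and equate their F entries.
Row 1 is now all distinguished symbols — the join is lossless.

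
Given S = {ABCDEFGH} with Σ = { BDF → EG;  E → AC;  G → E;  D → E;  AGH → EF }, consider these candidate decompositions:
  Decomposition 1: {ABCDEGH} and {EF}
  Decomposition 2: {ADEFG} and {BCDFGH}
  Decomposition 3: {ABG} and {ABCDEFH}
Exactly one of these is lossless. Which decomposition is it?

Decomposition 1: common = {E}, closure = {ACE} → lossy.
Decomposition 2: common = {DFG}, closure = {ACDEFG} → lossless.
Decomposition 3: common = {AB}, closure = {AB} → lossy.

Decomposition 2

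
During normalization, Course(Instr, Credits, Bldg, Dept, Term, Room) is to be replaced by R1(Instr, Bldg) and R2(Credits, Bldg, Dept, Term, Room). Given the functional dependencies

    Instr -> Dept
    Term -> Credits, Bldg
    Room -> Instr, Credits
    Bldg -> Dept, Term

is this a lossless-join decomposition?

No

Common attributes: R1 ∩ R2 = {Bldg}.
Closure of {Bldg}: Bldg → Dept, Term applies, adding Dept, Term; Term → Credits, Bldg applies, adding Credits. So (Bldg)⁺ = {Credits, Bldg, Dept, Term}.
The closure contains neither all of R1 = {Instr, Bldg} nor all of R2 = {Credits, Bldg, Dept, Term, Room}, so the common attributes are not a superkey of either fragment. The join is lossy.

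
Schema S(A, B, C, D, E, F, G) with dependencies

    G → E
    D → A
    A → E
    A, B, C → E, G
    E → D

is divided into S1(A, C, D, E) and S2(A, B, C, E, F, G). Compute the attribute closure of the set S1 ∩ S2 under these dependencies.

S1 ∩ S2 = {A, C, E}.
E → D applies, adding D
Closure: {A, C, D, E}.

A, C, D, E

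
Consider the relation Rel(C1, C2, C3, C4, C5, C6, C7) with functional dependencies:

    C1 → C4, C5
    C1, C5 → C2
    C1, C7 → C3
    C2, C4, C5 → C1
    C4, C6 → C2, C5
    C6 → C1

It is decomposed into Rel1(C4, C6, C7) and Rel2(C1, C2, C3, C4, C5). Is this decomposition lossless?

Common attributes: Rel1 ∩ Rel2 = {C4}.
No dependency enlarges {C4}, so (C4)⁺ = {C4}.
The closure contains neither all of Rel1 = {C4, C6, C7} nor all of Rel2 = {C1, C2, C3, C4, C5}, so the common attributes are not a superkey of either fragment. The join is lossy.

No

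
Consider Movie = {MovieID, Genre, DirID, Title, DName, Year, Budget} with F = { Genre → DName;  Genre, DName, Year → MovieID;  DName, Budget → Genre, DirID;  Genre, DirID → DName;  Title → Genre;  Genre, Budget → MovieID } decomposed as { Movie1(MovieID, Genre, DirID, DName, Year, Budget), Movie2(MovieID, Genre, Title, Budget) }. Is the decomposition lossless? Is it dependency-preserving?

Lossless test: (MovieID, Genre, Budget)⁺ = {MovieID, Genre, DirID, DName, Budget}, which is a superkey of neither fragment — lossy.
Dependency preservation: every FD's attributes lie within a single fragment, so each can be enforced locally — preserved.

lossy but dependency-preserving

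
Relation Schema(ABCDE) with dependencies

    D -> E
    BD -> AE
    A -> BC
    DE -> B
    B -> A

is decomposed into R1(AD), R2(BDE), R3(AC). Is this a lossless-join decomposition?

Yes

Chase test. Columns are ABCDE; row i has aⱼ where attribute j ∈ Ri, else bᵢⱼ.
Initial tableau (one row per fragment):
  row 1: a1 b12 b13 a4 b15
  row 2: b21 a2 b23 a4 a5
  row 3: a1 b32 a3 b34 b35
Rows 1 and 2 agree on D; apply D→E and equate their E entries.
Rows 1 and 3 agree on A; apply A→BC and equate their BC entries.
Rows 1 and 2 agree on DE; apply DE→B and equate their B entries.
Rows 1 and 2 agree on B; apply B→A and equate their A entries.
Rows 1 and 2 agree on A; apply A→BC and equate their BC entries.
Row 1 is now all distinguished symbols — the join is lossless.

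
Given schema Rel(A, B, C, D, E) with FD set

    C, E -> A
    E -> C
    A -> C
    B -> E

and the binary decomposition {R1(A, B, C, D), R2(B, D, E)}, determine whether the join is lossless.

Yes

Common attributes: R1 ∩ R2 = {B, D}.
Closure of {B, D}: B → E applies, adding E; E → C applies, adding C; C, E → A applies, adding A. So (B, D)⁺ = {A, B, C, D, E}.
This closure contains every attribute of R1, so R1 ∩ R2 → R1. The join is lossless.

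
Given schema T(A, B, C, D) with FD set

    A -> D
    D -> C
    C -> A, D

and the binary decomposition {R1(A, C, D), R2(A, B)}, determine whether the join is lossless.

Yes

Common attributes: R1 ∩ R2 = {A}.
Closure of {A}: A → D applies, adding D; D → C applies, adding C. So (A)⁺ = {A, C, D}.
This closure contains every attribute of R1, so R1 ∩ R2 → R1. The join is lossless.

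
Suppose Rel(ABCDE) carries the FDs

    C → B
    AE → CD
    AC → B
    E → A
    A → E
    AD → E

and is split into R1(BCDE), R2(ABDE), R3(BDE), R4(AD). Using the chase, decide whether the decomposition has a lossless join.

Yes

Chase test. Columns are ABCDE; row i has aⱼ where attribute j ∈ Ri, else bᵢⱼ.
Initial tableau (one row per fragment):
  row 1: b11 a2 a3 a4 a5
  row 2: a1 a2 b23 a4 a5
  row 3: b31 a2 b33 a4 a5
  row 4: a1 b42 b43 a4 b45
Rows 1 and 2 agree on E; apply E→A and equate their A entries.
Rows 1 and 3 agree on E; apply E→A and equate their A entries.
Rows 1 and 4 agree on A; apply A→E and equate their E entries.
Rows 1 and 2 agree on AE; apply AE→CD and equate their CD entries.
Rows 1 and 3 agree on AE; apply AE→CD and equate their CD entries.
Rows 1 and 4 agree on AE; apply AE→CD and equate their CD entries.
Rows 1 and 4 agree on AC; apply AC→B and equate their B entries.
Row 1 is now all distinguished symbols — the join is lossless.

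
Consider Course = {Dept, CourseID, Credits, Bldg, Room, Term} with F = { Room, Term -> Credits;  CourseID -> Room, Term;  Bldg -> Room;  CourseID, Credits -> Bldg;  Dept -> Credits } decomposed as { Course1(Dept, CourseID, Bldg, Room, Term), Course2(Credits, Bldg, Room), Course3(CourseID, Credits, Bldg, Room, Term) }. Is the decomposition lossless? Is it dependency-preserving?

Lossless test (chase): Rows 1 and 3 agree on Room, Term; apply Room, Term→Credits and equate their Credits entries. Row 1 is now all distinguished symbols — the join is lossless.
Dependency preservation: the restricted closure of {Dept} across the fragments never reaches {Credits}, so Dept → Credits cannot be enforced without a join — not preserved.

lossless but not dependency-preserving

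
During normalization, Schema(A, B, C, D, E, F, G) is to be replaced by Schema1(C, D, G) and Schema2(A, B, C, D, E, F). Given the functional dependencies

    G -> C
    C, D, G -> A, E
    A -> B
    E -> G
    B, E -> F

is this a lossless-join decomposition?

No

Common attributes: Schema1 ∩ Schema2 = {C, D}.
No dependency enlarges {C, D}, so (C, D)⁺ = {C, D}.
The closure contains neither all of Schema1 = {C, D, G} nor all of Schema2 = {A, B, C, D, E, F}, so the common attributes are not a superkey of either fragment. The join is lossy.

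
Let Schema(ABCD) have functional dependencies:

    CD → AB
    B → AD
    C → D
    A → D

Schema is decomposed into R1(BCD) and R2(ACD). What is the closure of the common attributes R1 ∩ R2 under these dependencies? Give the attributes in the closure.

ABCD

R1 ∩ R2 = {CD}.
CD → AB applies, adding AB
Closure: {ABCD}.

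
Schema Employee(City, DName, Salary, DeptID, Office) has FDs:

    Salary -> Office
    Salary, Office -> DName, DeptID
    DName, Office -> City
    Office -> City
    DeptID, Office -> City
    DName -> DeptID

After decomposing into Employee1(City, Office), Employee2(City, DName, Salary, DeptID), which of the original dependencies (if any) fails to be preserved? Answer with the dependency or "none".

Check Salary → Office: no single fragment contains all of {Salary, Office}, and the restricted closure of {Salary} across the fragments never reaches {Office}.
Salary, Office → DName, DeptID is preserved.
DName, Office → City is preserved.
Office → City is preserved.
DeptID, Office → City is preserved.
DName → DeptID is preserved.

Salary -> Office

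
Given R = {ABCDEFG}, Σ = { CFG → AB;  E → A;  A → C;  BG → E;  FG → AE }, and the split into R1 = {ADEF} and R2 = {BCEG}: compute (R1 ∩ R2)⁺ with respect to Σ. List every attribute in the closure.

ACE

R1 ∩ R2 = {E}.
E → A applies, adding A
A → C applies, adding C
Closure: {ACE}.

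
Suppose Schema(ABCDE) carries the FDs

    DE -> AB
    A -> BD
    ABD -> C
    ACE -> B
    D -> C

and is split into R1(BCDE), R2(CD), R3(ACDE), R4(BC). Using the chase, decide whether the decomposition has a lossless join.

Chase test. Columns are ABCDE; row i has aⱼ where attribute j ∈ Ri, else bᵢⱼ.
Initial tableau (one row per fragment):
  row 1: b11 a2 a3 a4 a5
  row 2: b21 b22 a3 a4 b25
  row 3: a1 b32 a3 a4 a5
  row 4: b41 a2 a3 b44 b45
Rows 1 and 3 agree on DE; apply DE→AB and equate their AB entries.
Row 1 is now all distinguished symbols — the join is lossless.

Yes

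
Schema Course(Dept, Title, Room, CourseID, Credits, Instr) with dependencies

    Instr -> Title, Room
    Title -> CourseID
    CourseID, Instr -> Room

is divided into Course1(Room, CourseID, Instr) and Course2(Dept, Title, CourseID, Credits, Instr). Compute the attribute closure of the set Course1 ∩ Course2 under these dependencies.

Course1 ∩ Course2 = {CourseID, Instr}.
Instr → Title, Room applies, adding Title, Room
Closure: {Title, Room, CourseID, Instr}.

Title, Room, CourseID, Instr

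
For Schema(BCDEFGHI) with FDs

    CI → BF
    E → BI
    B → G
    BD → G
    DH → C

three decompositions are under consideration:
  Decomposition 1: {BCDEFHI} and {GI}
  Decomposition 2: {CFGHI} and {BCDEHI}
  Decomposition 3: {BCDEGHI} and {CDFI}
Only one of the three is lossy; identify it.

Decomposition 1: common = {I}, closure = {I} → lossy.
Decomposition 2: common = {CHI}, closure = {BCFGHI} → lossless.
Decomposition 3: common = {CDI}, closure = {BCDFGI} → lossless.

Decomposition 1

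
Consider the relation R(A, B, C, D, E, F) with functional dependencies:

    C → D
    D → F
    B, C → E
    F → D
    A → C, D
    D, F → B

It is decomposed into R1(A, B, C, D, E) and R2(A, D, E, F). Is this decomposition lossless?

Yes

Common attributes: R1 ∩ R2 = {A, D, E}.
Closure of {A, D, E}: D → F applies, adding F; A → C, D applies, adding C; D, F → B applies, adding B. So (A, D, E)⁺ = {A, B, C, D, E, F}.
This closure contains every attribute of R1, so R1 ∩ R2 → R1. The join is lossless.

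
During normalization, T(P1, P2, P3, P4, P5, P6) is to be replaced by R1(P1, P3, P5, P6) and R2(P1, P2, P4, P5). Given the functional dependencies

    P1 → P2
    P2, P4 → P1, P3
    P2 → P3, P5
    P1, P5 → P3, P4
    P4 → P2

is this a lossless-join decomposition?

Yes

Common attributes: R1 ∩ R2 = {P1, P5}.
Closure of {P1, P5}: P1 → P2 applies, adding P2; P2 → P3, P5 applies, adding P3; P1, P5 → P3, P4 applies, adding P4. So (P1, P5)⁺ = {P1, P2, P3, P4, P5}.
This closure contains every attribute of R2, so R1 ∩ R2 → R2. The join is lossless.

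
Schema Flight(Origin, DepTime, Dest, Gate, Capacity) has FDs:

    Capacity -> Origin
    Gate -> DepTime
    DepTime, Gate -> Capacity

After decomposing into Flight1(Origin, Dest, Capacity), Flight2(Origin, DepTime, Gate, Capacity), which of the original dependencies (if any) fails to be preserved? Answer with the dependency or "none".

Capacity → Origin lies within Flight1.
Gate → DepTime lies within Flight2.
DepTime, Gate → Capacity lies within Flight2.
Every dependency is enforceable on the fragments, so the decomposition is dependency-preserving.

none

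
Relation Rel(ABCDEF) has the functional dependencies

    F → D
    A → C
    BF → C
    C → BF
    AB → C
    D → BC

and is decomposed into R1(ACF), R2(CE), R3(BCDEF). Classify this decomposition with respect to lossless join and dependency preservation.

Lossless test (chase): Rows 1 and 3 agree on F; apply F→D and equate their D entries. Rows 1 and 2 agree on C; apply C→BF and equate their BF entries. Rows 1 and 3 agree on C; apply C→BF and equate their BF entries. Rows 1 and 2 agree on F; apply F→D and equate their D entries. No row becomes fully distinguished — the join is lossy.
Dependency preservation: AB → C is not contained in any single fragment, but the restricted closure of its left-hand side across the fragments still reaches the right-hand side; the remaining FDs each lie inside some fragment. All dependencies are preserved.

lossy but dependency-preserving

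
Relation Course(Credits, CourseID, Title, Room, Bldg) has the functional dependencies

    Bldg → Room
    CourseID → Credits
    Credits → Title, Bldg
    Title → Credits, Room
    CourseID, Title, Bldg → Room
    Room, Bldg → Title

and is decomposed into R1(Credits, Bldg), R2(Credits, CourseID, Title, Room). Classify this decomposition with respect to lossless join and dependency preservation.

lossless and dependency-preserving

Lossless test: (Credits)⁺ = {Credits, Title, Room, Bldg}, which contains all of one fragment — lossless.
Dependency preservation: Bldg → Room; Credits → Title, Bldg; CourseID, Title, Bldg → Room; Room, Bldg → Title are not contained in any single fragment, but the restricted closure of each left-hand side across the fragments still reaches the right-hand side; the remaining FDs each lie inside some fragment. All dependencies are preserved.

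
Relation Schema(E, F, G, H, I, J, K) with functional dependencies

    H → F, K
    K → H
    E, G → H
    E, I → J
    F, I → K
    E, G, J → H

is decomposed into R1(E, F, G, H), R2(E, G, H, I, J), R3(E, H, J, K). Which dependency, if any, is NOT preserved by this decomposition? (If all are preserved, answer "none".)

Check F, I → K: no single fragment contains all of {F, I, K}, and the restricted closure of {F, I} across the fragments never reaches {K}.
H → F, K is preserved.
K → H is preserved.
E, G → H is preserved.
E, I → J is preserved.
E, G, J → H is preserved.

F, I → K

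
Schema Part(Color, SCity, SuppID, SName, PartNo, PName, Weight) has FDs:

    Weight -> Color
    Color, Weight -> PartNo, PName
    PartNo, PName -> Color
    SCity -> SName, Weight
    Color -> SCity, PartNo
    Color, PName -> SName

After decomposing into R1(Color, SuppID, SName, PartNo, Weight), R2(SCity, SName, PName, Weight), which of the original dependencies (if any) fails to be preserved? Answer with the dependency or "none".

PartNo, PName -> Color

Check PartNo, PName → Color: no single fragment contains all of {Color, PartNo, PName}, and the restricted closure of {PartNo, PName} across the fragments never reaches {Color}.
Weight → Color is preserved.
Color, Weight → PartNo, PName is preserved.
SCity → SName, Weight is preserved.
Color → SCity, PartNo is preserved.
Color, PName → SName is preserved.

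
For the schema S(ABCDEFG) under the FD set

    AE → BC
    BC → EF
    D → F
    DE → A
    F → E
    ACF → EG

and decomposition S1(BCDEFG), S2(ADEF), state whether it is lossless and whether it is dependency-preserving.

Lossless test: (DEF)⁺ = {ABCDEFG}, which contains all of one fragment — lossless.
Dependency preservation: the restricted closure of {AE} across the fragments never reaches {BC}, so AE → BC cannot be enforced without a join — not preserved.

lossless but not dependency-preserving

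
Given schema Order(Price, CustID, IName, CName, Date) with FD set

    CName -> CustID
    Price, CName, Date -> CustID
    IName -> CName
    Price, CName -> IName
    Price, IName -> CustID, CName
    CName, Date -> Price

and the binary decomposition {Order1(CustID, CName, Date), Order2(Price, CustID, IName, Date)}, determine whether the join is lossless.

No

Common attributes: Order1 ∩ Order2 = {CustID, Date}.
No dependency enlarges {CustID, Date}, so (CustID, Date)⁺ = {CustID, Date}.
The closure contains neither all of Order1 = {CustID, CName, Date} nor all of Order2 = {Price, CustID, IName, Date}, so the common attributes are not a superkey of either fragment. The join is lossy.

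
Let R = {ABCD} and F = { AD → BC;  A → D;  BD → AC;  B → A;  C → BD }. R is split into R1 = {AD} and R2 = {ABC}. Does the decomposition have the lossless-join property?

Yes

Common attributes: R1 ∩ R2 = {A}.
Closure of {A}: A → D applies, adding D; AD → BC applies, adding BC. So (A)⁺ = {ABCD}.
This closure contains every attribute of R1, so R1 ∩ R2 → R1. The join is lossless.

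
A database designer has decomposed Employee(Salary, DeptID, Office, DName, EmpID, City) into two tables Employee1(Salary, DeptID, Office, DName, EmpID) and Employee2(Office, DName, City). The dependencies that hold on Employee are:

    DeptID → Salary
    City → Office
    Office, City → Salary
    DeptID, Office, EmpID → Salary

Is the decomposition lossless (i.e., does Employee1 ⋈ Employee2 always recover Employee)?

Common attributes: Employee1 ∩ Employee2 = {Office, DName}.
No dependency enlarges {Office, DName}, so (Office, DName)⁺ = {Office, DName}.
The closure contains neither all of Employee1 = {Salary, DeptID, Office, DName, EmpID} nor all of Employee2 = {Office, DName, City}, so the common attributes are not a superkey of either fragment. The join is lossy.

No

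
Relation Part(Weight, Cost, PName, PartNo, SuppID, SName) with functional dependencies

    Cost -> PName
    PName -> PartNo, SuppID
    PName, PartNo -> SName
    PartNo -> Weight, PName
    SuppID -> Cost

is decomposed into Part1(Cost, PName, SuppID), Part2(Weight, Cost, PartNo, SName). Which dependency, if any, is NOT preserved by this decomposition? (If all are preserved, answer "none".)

Cost → PName lies within Part1.
PName → PartNo, SuppID: restricted closure across fragments reaches PartNo, SuppID.
PName, PartNo → SName: restricted closure across fragments reaches SName.
PartNo → Weight, PName: restricted closure across fragments reaches Weight, PName.
SuppID → Cost lies within Part1.
Every dependency is enforceable on the fragments, so the decomposition is dependency-preserving.

none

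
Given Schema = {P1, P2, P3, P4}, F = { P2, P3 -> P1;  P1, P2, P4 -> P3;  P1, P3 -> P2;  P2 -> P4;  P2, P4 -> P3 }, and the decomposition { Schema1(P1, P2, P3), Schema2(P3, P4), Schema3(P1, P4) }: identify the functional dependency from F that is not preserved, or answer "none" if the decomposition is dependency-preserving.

Check P2 → P4: no single fragment contains all of {P2, P4}, and the restricted closure of {P2} across the fragments never reaches {P4}.
P2, P3 → P1 is preserved.
P1, P2, P4 → P3 is preserved.
P1, P3 → P2 is preserved.
P2, P4 → P3 is preserved.

P2 -> P4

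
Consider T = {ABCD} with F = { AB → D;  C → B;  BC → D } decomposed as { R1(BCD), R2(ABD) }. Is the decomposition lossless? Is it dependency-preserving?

Lossless test: (BD)⁺ = {BD}, which is a superkey of neither fragment — lossy.
Dependency preservation: every FD's attributes lie within a single fragment, so each can be enforced locally — preserved.

lossy but dependency-preserving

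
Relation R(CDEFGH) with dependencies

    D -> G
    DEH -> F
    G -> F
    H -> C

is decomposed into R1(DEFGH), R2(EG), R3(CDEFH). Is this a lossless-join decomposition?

Chase test. Columns are CDEFGH; row i has aⱼ where attribute j ∈ Ri, else bᵢⱼ.
Initial tableau (one row per fragment):
  row 1: b11 a2 a3 a4 a5 a6
  row 2: b21 b22 a3 b24 a5 b26
  row 3: a1 a2 a3 a4 b35 a6
Rows 1 and 3 agree on D; apply D→G and equate their G entries.
Rows 1 and 2 agree on G; apply G→F and equate their F entries.
Rows 1 and 3 agree on H; apply H→C and equate their C entries.
Row 1 is now all distinguished symbols — the join is lossless.

Yes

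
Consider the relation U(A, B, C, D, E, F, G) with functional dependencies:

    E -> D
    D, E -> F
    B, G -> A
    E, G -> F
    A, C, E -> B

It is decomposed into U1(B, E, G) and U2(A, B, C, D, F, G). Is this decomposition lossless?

No

Common attributes: U1 ∩ U2 = {B, G}.
Closure of {B, G}: B, G → A applies, adding A. So (B, G)⁺ = {A, B, G}.
The closure contains neither all of U1 = {B, E, G} nor all of U2 = {A, B, C, D, F, G}, so the common attributes are not a superkey of either fragment. The join is lossy.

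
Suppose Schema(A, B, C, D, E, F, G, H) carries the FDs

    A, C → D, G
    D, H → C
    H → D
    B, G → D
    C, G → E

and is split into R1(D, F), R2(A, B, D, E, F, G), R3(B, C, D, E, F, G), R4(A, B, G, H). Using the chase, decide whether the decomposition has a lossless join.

Chase test. Columns are A, B, C, D, E, F, G, H; row i has aⱼ where attribute j ∈ Ri, else bᵢⱼ.
Initial tableau (one row per fragment):
  row 1: b11 b12 b13 a4 b15 a6 b17 b18
  row 2: a1 a2 b23 a4 a5 a6 a7 b28
  row 3: b31 a2 a3 a4 a5 a6 a7 b38
  row 4: a1 a2 b43 b44 b45 b46 a7 a8
Rows 2 and 4 agree on B, G; apply B, G→D and equate their D entries.
No row becomes fully distinguished — the join is lossy.

No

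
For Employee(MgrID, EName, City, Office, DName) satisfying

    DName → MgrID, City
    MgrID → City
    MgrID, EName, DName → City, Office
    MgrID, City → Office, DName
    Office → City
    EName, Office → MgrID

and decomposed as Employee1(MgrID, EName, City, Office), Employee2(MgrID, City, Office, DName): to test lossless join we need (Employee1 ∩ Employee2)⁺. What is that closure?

MgrID, City, Office, DName

Employee1 ∩ Employee2 = {MgrID, City, Office}.
MgrID, City → Office, DName applies, adding DName
Closure: {MgrID, City, Office, DName}.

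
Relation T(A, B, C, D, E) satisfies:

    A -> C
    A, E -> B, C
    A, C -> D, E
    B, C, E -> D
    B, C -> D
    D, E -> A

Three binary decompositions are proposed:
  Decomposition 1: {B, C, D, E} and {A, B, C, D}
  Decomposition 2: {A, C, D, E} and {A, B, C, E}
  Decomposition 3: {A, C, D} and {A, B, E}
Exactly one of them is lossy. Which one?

Decomposition 1

Decomposition 1: common = {B, C, D}, closure = {B, C, D} → lossy.
Decomposition 2: common = {A, C, E}, closure = {A, B, C, D, E} → lossless.
Decomposition 3: common = {A}, closure = {A, B, C, D, E} → lossless.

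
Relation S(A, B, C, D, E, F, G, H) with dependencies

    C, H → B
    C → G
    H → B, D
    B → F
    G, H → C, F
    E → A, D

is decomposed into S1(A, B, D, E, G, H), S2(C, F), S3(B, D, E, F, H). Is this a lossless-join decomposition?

No

Chase test. Columns are A, B, C, D, E, F, G, H; row i has aⱼ where attribute j ∈ Si, else bᵢⱼ.
Initial tableau (one row per fragment):
  row 1: a1 a2 b13 a4 a5 b16 a7 a8
  row 2: b21 b22 a3 b24 b25 a6 b27 b28
  row 3: b31 a2 b33 a4 a5 a6 b37 a8
Rows 1 and 3 agree on B; apply B→F and equate their F entries.
Rows 1 and 3 agree on E; apply E→A, D and equate their A, D entries.
No row becomes fully distinguished — the join is lossy.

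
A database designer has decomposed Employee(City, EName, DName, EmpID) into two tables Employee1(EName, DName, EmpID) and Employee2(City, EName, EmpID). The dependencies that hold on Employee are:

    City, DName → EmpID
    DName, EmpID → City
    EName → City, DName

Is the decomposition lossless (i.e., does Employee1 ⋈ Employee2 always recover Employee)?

Yes

Common attributes: Employee1 ∩ Employee2 = {EName, EmpID}.
Closure of {EName, EmpID}: EName → City, DName applies, adding City, DName. So (EName, EmpID)⁺ = {City, EName, DName, EmpID}.
This closure contains every attribute of Employee1, so Employee1 ∩ Employee2 → Employee1. The join is lossless.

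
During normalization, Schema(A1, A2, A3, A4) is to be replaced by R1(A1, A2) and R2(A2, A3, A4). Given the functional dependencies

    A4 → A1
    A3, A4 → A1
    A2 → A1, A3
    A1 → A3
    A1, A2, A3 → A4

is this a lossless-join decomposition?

Yes

Common attributes: R1 ∩ R2 = {A2}.
Closure of {A2}: A2 → A1, A3 applies, adding A1, A3; A1, A2, A3 → A4 applies, adding A4. So (A2)⁺ = {A1, A2, A3, A4}.
This closure contains every attribute of R1, so R1 ∩ R2 → R1. The join is lossless.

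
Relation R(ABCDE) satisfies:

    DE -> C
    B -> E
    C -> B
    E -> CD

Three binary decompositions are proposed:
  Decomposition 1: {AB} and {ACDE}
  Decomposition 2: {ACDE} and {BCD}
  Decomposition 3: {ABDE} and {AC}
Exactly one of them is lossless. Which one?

Decomposition 2

Decomposition 1: common = {A}, closure = {A} → lossy.
Decomposition 2: common = {CD}, closure = {BCDE} → lossless.
Decomposition 3: common = {A}, closure = {A} → lossy.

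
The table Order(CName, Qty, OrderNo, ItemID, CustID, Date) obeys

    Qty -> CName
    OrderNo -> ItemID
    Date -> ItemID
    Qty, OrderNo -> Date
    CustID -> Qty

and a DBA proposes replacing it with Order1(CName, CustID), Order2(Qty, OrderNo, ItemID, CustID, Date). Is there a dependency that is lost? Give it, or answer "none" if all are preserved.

Qty -> CName

Check Qty → CName: no single fragment contains all of {CName, Qty}, and the restricted closure of {Qty} across the fragments never reaches {CName}.
OrderNo → ItemID is preserved.
Date → ItemID is preserved.
Qty, OrderNo → Date is preserved.
CustID → Qty is preserved.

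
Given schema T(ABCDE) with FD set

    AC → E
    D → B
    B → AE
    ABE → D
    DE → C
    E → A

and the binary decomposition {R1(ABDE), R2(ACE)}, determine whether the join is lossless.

Common attributes: R1 ∩ R2 = {AE}.
No dependency enlarges {AE}, so (AE)⁺ = {AE}.
The closure contains neither all of R1 = {ABDE} nor all of R2 = {ACE}, so the common attributes are not a superkey of either fragment. The join is lossy.

No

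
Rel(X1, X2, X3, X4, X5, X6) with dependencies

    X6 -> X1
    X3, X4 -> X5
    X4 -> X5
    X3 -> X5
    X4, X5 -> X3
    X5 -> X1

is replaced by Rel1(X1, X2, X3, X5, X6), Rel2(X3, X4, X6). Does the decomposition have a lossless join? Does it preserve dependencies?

lossy but dependency-preserving

Lossless test: (X3, X6)⁺ = {X1, X3, X5, X6}, which is a superkey of neither fragment — lossy.
Dependency preservation: X3, X4 → X5; X4 → X5; X4, X5 → X3 are not contained in any single fragment, but the restricted closure of each left-hand side across the fragments still reaches the right-hand side; the remaining FDs each lie inside some fragment. All dependencies are preserved.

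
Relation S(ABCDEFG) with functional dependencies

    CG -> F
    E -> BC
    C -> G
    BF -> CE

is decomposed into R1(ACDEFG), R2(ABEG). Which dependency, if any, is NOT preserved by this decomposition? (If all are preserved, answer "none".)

BF -> CE

Check BF → CE: no single fragment contains all of {BCEF}, and the restricted closure of {BF} across the fragments never reaches {CE}.
CG → F is preserved.
E → BC is preserved.
C → G is preserved.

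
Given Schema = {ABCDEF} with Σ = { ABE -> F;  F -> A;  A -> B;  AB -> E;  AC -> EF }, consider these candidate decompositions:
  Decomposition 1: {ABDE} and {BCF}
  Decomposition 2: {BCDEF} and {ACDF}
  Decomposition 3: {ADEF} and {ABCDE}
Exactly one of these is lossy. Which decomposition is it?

Decomposition 1

Decomposition 1: common = {B}, closure = {B} → lossy.
Decomposition 2: common = {CDF}, closure = {ABCDEF} → lossless.
Decomposition 3: common = {ADE}, closure = {ABDEF} → lossless.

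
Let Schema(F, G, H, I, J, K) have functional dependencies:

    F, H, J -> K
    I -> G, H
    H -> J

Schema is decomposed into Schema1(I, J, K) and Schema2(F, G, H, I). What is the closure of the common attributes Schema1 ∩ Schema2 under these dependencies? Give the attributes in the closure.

G, H, I, J

Schema1 ∩ Schema2 = {I}.
I → G, H applies, adding G, H
H → J applies, adding J
Closure: {G, H, I, J}.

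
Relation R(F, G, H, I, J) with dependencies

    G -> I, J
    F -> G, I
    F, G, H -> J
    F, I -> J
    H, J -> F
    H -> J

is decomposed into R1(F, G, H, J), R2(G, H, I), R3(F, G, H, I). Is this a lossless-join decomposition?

Yes

Chase test. Columns are F, G, H, I, J; row i has aⱼ where attribute j ∈ Ri, else bᵢⱼ.
Initial tableau (one row per fragment):
  row 1: a1 a2 a3 b14 a5
  row 2: b21 a2 a3 a4 b25
  row 3: a1 a2 a3 a4 b35
Rows 1 and 2 agree on G; apply G→I, J and equate their I, J entries.
Rows 1 and 3 agree on G; apply G→I, J and equate their I, J entries.
Rows 1 and 2 agree on H, J; apply H, J→F and equate their F entries.
Row 1 is now all distinguished symbols — the join is lossless.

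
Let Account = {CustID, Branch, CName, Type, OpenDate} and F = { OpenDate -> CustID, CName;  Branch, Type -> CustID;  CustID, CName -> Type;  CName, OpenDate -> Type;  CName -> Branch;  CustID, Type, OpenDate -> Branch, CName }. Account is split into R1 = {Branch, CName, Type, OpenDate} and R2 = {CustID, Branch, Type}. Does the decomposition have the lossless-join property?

Yes

Common attributes: R1 ∩ R2 = {Branch, Type}.
Closure of {Branch, Type}: Branch, Type → CustID applies, adding CustID. So (Branch, Type)⁺ = {CustID, Branch, Type}.
This closure contains every attribute of R2, so R1 ∩ R2 → R2. The join is lossless.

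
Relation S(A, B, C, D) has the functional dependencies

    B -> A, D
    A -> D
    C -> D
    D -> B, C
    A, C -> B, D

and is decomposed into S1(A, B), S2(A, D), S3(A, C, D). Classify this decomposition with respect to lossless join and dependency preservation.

Lossless test (chase): Rows 1 and 2 agree on A; apply A→D and equate their D entries. Rows 1 and 2 agree on D; apply D→B, C and equate their B, C entries. Rows 1 and 3 agree on D; apply D→B, C and equate their B, C entries. Row 1 is now all distinguished symbols — the join is lossless.
Dependency preservation: B → A, D; D → B, C; A, C → B, D are not contained in any single fragment, but the restricted closure of each left-hand side across the fragments still reaches the right-hand side; the remaining FDs each lie inside some fragment. All dependencies are preserved.

lossless and dependency-preserving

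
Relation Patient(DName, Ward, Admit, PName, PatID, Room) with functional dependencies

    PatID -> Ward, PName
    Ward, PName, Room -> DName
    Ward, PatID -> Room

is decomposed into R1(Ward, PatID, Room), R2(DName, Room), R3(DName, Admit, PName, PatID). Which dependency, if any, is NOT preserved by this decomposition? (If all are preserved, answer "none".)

Ward, PName, Room -> DName

Check Ward, PName, Room → DName: no single fragment contains all of {DName, Ward, PName, Room}, and the restricted closure of {Ward, PName, Room} across the fragments never reaches {DName}.
PatID → Ward, PName is preserved.
Ward, PatID → Room is preserved.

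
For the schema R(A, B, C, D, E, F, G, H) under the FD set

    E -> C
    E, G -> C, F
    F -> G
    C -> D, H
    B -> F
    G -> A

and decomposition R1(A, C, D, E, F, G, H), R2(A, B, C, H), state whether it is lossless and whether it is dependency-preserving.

lossy and not dependency-preserving

Lossless test: (A, C, H)⁺ = {A, C, D, H}, which is a superkey of neither fragment — lossy.
Dependency preservation: the restricted closure of {B} across the fragments never reaches {F}, so B → F cannot be enforced without a join — not preserved.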